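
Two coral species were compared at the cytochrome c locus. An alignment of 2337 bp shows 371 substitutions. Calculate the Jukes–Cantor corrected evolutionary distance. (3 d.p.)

0.178

p = 371/2337 ≈ 0.158751.
d = −(3/4) ln(1 − 4p/3) = −0.75 ln(1 − 0.211668) = −0.75 ln(0.788332)
  = −0.75 × (-0.237836) = 0.178377 substitutions/site.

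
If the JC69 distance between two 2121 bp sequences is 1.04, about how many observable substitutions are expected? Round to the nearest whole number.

1193

Invert JC69: p = (3/4)(1 − e^(−4d/3)) = 0.75 × (1 − e^(-1.386667)) = 0.75 × (1 − 0.249907) = 0.562570.
Expected differing sites = pL ≈ 0.562570 × 2121 = 1193.21097 ≈ 1193.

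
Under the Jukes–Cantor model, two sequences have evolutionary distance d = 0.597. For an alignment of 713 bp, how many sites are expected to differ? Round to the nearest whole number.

294

Invert JC69: p = (3/4)(1 − e^(−4d/3)) = 0.75 × (1 − e^(-0.796)) = 0.75 × (1 − 0.451130) = 0.411653.
Expected differing sites = pL ≈ 0.411653 × 713 = 293.508589 ≈ 294.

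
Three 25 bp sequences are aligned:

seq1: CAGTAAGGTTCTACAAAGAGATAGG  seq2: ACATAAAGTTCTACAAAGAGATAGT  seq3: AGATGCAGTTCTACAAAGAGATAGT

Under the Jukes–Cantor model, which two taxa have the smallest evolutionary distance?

seq1–seq2: 5/25 differ, p = 0.200, d = 0.233.
seq1–seq3: 7/25 differ, p = 0.280, d = 0.351.
seq2–seq3: 3/25 differ, p = 0.120, d = 0.131.
The smallest distance is between seq2 and seq3.

seq2 and seq3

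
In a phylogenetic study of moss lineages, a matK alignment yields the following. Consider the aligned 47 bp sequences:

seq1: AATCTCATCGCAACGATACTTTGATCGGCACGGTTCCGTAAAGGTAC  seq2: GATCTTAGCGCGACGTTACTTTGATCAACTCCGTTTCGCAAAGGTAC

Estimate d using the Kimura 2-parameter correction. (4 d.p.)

Of 47 sites, 7 differences are transitions and 4 are transversions, so P = 7/47 ≈ 0.148936 and Q = 4/47 ≈ 0.085106.
Under the Kimura two-parameter model, d = −½ ln(1 − 2P − Q) − ¼ ln(1 − 2Q).
1 − 2P − Q = 0.617022, giving −½ ln(0.617022) = 0.241425.
1 − 2Q = 0.829788, giving −¼ ln(0.829788) = 0.046646.
d = 0.241425 + 0.046646 = 0.288071.

0.2881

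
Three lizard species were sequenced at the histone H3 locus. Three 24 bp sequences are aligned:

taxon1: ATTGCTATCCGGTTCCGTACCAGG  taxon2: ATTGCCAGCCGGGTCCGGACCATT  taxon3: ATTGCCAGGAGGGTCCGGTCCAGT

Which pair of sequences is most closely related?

taxon2 and taxon3

taxon1–taxon2: 6/24 differ, p = 0.250, d = 0.304.
taxon1–taxon3: 8/24 differ, p = 0.333, d = 0.441.
taxon2–taxon3: 4/24 differ, p = 0.167, d = 0.188.
The smallest distance is between taxon2 and taxon3.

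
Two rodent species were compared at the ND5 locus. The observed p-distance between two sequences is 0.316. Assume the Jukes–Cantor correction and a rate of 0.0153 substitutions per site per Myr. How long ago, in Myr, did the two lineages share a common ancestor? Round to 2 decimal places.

13.41

d = −(3/4) ln(1 − 4p/3) = −0.75 ln(1 − 0.421333) = −0.75 ln(0.578667)
  = −0.75 × (-0.547028) = 0.410271 substitutions/site.
Under a molecular clock d = 2μt, so t = d/(2μ) = 0.410271 / (2 × 0.0153) = 13.41 Myr.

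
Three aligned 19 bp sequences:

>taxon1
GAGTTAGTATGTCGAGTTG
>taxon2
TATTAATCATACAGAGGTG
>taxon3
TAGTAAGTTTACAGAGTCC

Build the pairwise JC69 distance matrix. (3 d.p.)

d(taxon1,taxon2) = 0.749, d(taxon1,taxon3) = 0.618, d(taxon2,taxon3) = 0.507

taxon1–taxon2: 9/19 sites differ → p ≈ 0.473684, d = −0.75 ln(1 − 0.631579) = 0.748897 ≈ 0.749.
taxon1–taxon3: 8/19 sites differ → p ≈ 0.421053, d = −0.75 ln(1 − 0.561404) = 0.618132 ≈ 0.618.
taxon2–taxon3: 7/19 sites differ → p ≈ 0.368421, d = −0.75 ln(1 − 0.491228) = 0.506816 ≈ 0.507.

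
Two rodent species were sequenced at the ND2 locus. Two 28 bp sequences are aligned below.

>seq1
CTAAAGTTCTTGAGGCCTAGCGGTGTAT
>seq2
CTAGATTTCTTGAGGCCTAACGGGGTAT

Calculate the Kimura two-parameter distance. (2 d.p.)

Of 28 sites, 2 differences are transitions and 2 are transversions, so P = 2/28 ≈ 0.071429 and Q = 2/28 ≈ 0.071429.
Under the Kimura two-parameter model, d = −½ ln(1 − 2P − Q) − ¼ ln(1 − 2Q).
1 − 2P − Q = 0.785713, giving −½ ln(0.785713) = 0.120582.
1 − 2Q = 0.857142, giving −¼ ln(0.857142) = 0.038538.
d = 0.120582 + 0.038538 = 0.159120.

0.16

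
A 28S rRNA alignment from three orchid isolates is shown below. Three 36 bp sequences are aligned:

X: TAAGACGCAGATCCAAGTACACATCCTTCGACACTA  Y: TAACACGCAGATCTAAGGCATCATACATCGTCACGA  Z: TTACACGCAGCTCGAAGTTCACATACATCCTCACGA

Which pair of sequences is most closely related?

Y and Z

X–Y: 10/36 differ, p = 0.278, d = 0.347.
X–Z: 10/36 differ, p = 0.278, d = 0.347.
Y–Z: 8/36 differ, p = 0.222, d = 0.264.
The smallest distance is between Y and Z.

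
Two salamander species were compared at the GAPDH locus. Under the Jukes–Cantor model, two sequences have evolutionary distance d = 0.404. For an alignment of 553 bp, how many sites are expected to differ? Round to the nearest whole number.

173

Invert JC69: p = (3/4)(1 − e^(−4d/3)) = 0.75 × (1 − e^(-0.538667)) = 0.75 × (1 − 0.583526) = 0.312356.
Expected differing sites = pL ≈ 0.312356 × 553 = 172.732868 ≈ 173.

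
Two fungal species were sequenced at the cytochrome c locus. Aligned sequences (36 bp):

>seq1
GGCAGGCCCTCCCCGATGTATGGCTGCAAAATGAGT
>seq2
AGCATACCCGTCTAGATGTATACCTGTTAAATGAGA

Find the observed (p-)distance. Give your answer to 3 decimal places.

The sequences differ at 12 of 36 positions.
p = 12/36 = 0.333333… ≈ 0.333 (to 3 d.p.).

0.333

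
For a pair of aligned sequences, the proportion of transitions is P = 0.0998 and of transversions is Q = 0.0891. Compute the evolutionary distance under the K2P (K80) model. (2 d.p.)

Under the Kimura two-parameter model, d = −½ ln(1 − 2P − Q) − ¼ ln(1 − 2Q).
1 − 2P − Q = 0.7113, giving −½ ln(0.7113) = 0.170330.
1 − 2Q = 0.8218, giving −¼ ln(0.8218) = 0.049065.
d = 0.170330 + 0.049065 = 0.219395.

0.22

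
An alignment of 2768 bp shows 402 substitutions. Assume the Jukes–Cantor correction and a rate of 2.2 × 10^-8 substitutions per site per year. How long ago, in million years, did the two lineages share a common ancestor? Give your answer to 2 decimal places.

p = 402/2768 ≈ 0.145231.
d = −(3/4) ln(1 − 4p/3) = −0.75 ln(1 − 0.193641) = −0.75 ln(0.806359)
  = −0.75 × (-0.215226) = 0.161420 substitutions/site.
Under a molecular clock d = 2μt, so t = d/(2μ) = 0.161420 / (2 × 2.2 × 10^-8) = 3.67 million years.

3.67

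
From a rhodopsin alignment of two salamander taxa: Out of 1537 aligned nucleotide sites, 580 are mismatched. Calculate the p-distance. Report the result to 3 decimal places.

0.377

p = 580/1537 = 0.377358… ≈ 0.377 (to 3 d.p.).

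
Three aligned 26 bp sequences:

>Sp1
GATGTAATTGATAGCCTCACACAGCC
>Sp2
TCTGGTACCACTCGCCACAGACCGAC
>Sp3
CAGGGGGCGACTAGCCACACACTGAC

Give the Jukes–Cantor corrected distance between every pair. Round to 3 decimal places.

d(Sp1,Sp2) = 0.824, d(Sp1,Sp3) = 0.717, d(Sp2,Sp3) = 0.464

Sp1–Sp2: 13/26 sites differ → p = 0.5, d = −0.75 ln(1 − 0.666667) = 0.823960 ≈ 0.824.
Sp1–Sp3: 12/26 sites differ → p ≈ 0.461538, d = −0.75 ln(1 − 0.615384) = 0.716632 ≈ 0.717.
Sp2–Sp3: 9/26 sites differ → p ≈ 0.346154, d = −0.75 ln(1 − 0.461539) = 0.464280 ≈ 0.464.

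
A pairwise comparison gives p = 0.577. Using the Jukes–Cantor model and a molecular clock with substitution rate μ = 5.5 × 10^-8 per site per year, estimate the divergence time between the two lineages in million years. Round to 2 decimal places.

10.00

d = −(3/4) ln(1 − 4p/3) = −0.75 ln(1 − 0.769333) = −0.75 ln(0.230667)
  = −0.75 × (-1.466780) = 1.100085 substitutions/site.
Under a molecular clock d = 2μt, so t = d/(2μ) = 1.100085 / (2 × 5.5 × 10^-8) = 10.00 million years.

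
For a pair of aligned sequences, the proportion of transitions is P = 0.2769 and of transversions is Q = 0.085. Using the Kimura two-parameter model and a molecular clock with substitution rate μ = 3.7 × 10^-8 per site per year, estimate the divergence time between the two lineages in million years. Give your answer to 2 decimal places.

Under the Kimura two-parameter model, d = −½ ln(1 − 2P − Q) − ¼ ln(1 − 2Q).
1 − 2P − Q = 0.3612, giving −½ ln(0.3612) = 0.509162.
1 − 2Q = 0.83, giving −¼ ln(0.83) = 0.046582.
d = 0.509162 + 0.046582 = 0.555744.
Under a molecular clock d = 2μt, so t = d/(2μ) = 0.555744 / (2 × 3.7 × 10^-8) = 7.51 million years.

7.51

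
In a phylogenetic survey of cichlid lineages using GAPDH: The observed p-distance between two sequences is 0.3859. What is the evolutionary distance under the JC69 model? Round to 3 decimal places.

0.542

d = −(3/4) ln(1 − 4p/3) = −0.75 ln(1 − 0.514533) = −0.75 ln(0.485467)
  = −0.75 × (-0.722644) = 0.541983 substitutions/site.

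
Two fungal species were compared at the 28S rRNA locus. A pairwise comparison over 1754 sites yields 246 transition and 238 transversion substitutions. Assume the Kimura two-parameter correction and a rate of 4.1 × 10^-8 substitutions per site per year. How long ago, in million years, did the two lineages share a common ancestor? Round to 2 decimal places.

4.25

P = 246/1754 ≈ 0.140251 and Q = 238/1754 ≈ 0.13569.
Under the Kimura two-parameter model, d = −½ ln(1 − 2P − Q) − ¼ ln(1 − 2Q).
1 − 2P − Q = 0.583808, giving −½ ln(0.583808) = 0.269092.
1 − 2Q = 0.72862, giving −¼ ln(0.72862) = 0.079151.
d = 0.269092 + 0.079151 = 0.348243.
Under a molecular clock d = 2μt, so t = d/(2μ) = 0.348243 / (2 × 4.1 × 10^-8) = 4.25 million years.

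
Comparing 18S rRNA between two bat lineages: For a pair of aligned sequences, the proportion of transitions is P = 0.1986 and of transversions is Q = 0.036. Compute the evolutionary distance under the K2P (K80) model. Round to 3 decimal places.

Under the Kimura two-parameter model, d = −½ ln(1 − 2P − Q) − ¼ ln(1 − 2Q).
1 − 2P − Q = 0.5668, giving −½ ln(0.5668) = 0.283874.
1 − 2Q = 0.928, giving −¼ ln(0.928) = 0.018681.
d = 0.283874 + 0.018681 = 0.302555.

0.303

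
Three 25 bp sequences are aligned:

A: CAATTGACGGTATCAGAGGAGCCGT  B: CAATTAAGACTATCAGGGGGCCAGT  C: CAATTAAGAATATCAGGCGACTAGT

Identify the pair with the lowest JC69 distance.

A–B: 8/25 differ, p = 0.320, d = 0.417.
A–C: 9/25 differ, p = 0.360, d = 0.490.
B–C: 4/25 differ, p = 0.160, d = 0.180.
The smallest distance is between B and C.

B and C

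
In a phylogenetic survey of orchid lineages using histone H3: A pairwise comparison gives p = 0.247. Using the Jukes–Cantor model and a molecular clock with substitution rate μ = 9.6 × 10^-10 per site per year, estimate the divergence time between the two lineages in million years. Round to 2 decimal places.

d = −(3/4) ln(1 − 4p/3) = −0.75 ln(1 − 0.329333) = −0.75 ln(0.670667)
  = −0.75 × (-0.399483) = 0.299612 substitutions/site.
Under a molecular clock d = 2μt, so t = d/(2μ) = 0.299612 / (2 × 9.6 × 10^-10) = 156.05 million years.

156.05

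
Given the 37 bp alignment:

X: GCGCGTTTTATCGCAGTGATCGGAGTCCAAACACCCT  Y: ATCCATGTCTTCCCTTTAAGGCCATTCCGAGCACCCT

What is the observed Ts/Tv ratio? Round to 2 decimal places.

Transitions are A↔G and C↔T; transversions are all other mismatches.
Transitions: 7. Transversions: 11.
R = 7/11 = 0.636363… ≈ 0.64 (to 2 d.p.).

0.64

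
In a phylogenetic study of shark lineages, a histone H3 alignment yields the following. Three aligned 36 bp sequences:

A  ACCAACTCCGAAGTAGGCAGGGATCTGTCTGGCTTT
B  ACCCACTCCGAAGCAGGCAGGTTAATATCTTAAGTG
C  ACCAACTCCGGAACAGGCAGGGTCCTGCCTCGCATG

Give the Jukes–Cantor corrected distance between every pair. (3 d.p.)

d(A,B) = 0.441, d(A,C) = 0.304, d(B,C) = 0.441

A–B: 12/36 sites differ → p ≈ 0.333333, d = −0.75 ln(1 − 0.444444) = 0.440839 ≈ 0.441.
A–C: 9/36 sites differ → p = 0.25, d = −0.75 ln(1 − 0.333333) = 0.304098 ≈ 0.304.
B–C: 12/36 sites differ → p ≈ 0.333333, d = −0.75 ln(1 − 0.444444) = 0.440839 ≈ 0.441.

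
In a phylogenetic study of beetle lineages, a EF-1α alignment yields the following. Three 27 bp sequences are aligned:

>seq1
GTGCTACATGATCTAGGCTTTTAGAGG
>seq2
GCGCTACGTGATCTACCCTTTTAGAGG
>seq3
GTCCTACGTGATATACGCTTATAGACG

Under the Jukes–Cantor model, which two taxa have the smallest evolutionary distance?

seq1 and seq2

seq1–seq2: 4/27 differ, p = 0.148, d = 0.165.
seq1–seq3: 6/27 differ, p = 0.222, d = 0.264.
seq2–seq3: 6/27 differ, p = 0.222, d = 0.264.
The smallest distance is between seq1 and seq2.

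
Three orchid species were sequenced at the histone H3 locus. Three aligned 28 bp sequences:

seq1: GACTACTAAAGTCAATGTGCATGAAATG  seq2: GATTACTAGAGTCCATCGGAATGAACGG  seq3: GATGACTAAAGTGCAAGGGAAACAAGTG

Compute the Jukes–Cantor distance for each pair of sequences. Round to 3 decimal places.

d(seq1,seq2) = 0.360, d(seq1,seq3) = 0.485, d(seq2,seq3) = 0.420

seq1–seq2: 8/28 sites differ → p ≈ 0.285714, d = −0.75 ln(1 − 0.380952) = 0.359679 ≈ 0.360.
seq1–seq3: 10/28 sites differ → p ≈ 0.357143, d = −0.75 ln(1 − 0.476191) = 0.484971 ≈ 0.485.
seq2–seq3: 9/28 sites differ → p ≈ 0.321429, d = −0.75 ln(1 − 0.428572) = 0.419713 ≈ 0.420.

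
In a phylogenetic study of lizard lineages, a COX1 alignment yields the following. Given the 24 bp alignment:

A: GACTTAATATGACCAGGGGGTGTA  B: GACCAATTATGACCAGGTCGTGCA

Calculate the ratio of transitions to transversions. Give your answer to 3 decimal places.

0.500

Transitions are A↔G and C↔T; transversions are all other mismatches.
Transitions: 2. Transversions: 4.
R = 2/4 = 0.500.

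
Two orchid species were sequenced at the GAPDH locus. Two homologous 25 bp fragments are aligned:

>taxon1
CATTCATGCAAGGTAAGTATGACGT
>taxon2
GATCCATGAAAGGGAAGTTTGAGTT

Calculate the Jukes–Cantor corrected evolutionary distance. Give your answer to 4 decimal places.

0.3505

The sequences differ at 7 of 25 sites (1, 4, 9, 14, 19, 23, 24), so p = 7/25 = 0.28.
d = −(3/4) ln(1 − 4p/3) = −0.75 ln(1 − 0.373333) = −0.75 ln(0.626667)
  = −0.75 × (-0.467340) = 0.350505 substitutions/site.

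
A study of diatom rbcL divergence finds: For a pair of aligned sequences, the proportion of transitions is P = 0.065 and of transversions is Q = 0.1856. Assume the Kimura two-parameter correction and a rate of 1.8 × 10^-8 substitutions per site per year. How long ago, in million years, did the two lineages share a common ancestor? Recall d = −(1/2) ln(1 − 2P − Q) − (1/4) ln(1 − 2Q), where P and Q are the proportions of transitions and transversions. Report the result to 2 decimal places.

8.49

Under the Kimura two-parameter model, d = −½ ln(1 − 2P − Q) − ¼ ln(1 − 2Q).
1 − 2P − Q = 0.6844, giving −½ ln(0.6844) = 0.189606.
1 − 2Q = 0.6288, giving −¼ ln(0.6288) = 0.115986.
d = 0.189606 + 0.115986 = 0.305592.
Under a molecular clock d = 2μt, so t = d/(2μ) = 0.305592 / (2 × 1.8 × 10^-8) = 8.49 million years.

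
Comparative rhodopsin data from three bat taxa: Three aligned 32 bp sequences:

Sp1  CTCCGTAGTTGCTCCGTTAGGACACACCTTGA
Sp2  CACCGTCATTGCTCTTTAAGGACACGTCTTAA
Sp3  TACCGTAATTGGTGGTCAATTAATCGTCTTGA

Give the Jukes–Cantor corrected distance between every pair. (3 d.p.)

d(Sp1,Sp2) = 0.353, d(Sp1,Sp3) = 0.736, d(Sp2,Sp3) = 0.460

Sp1–Sp2: 9/32 sites differ → p = 0.28125, d = −0.75 ln(1 − 0.375) = 0.352503 ≈ 0.353.
Sp1–Sp3: 15/32 sites differ → p = 0.46875, d = −0.75 ln(1 − 0.625) = 0.735622 ≈ 0.736.
Sp2–Sp3: 11/32 sites differ → p = 0.34375, d = −0.75 ln(1 − 0.458333) = 0.459828 ≈ 0.460.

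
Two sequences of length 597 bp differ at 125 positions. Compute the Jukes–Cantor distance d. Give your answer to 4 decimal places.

0.2455

p = 125/597 ≈ 0.20938.
d = −(3/4) ln(1 − 4p/3) = −0.75 ln(1 − 0.279173) = −0.75 ln(0.720827)
  = −0.75 × (-0.327356) = 0.245517 substitutions/site.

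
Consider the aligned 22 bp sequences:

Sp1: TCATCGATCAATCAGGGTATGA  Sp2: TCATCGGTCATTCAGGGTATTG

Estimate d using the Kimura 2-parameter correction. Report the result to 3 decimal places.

0.209

Of 22 sites, 2 differences are transitions and 2 are transversions, so P = 2/22 ≈ 0.090909 and Q = 2/22 ≈ 0.090909.
Under the Kimura two-parameter model, d = −½ ln(1 − 2P − Q) − ¼ ln(1 − 2Q).
1 − 2P − Q = 0.727273, giving −½ ln(0.727273) = 0.159227.
1 − 2Q = 0.818182, giving −¼ ln(0.818182) = 0.050168.
d = 0.159227 + 0.050168 = 0.209395.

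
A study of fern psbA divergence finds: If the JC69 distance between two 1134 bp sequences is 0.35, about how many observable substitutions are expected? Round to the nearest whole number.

317

Invert JC69: p = (3/4)(1 − e^(−4d/3)) = 0.75 × (1 − e^(-0.466667)) = 0.75 × (1 − 0.627089) = 0.279683.
Expected differing sites = pL ≈ 0.279683 × 1134 = 317.160522 ≈ 317.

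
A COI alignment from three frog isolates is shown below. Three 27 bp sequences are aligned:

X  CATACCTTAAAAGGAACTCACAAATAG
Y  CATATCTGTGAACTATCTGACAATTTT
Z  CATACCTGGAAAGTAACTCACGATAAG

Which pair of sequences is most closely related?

X and Z

X–Y: 11/27 differ, p = 0.407, d = 0.588.
X–Z: 6/27 differ, p = 0.222, d = 0.264.
Y–Z: 10/27 differ, p = 0.370, d = 0.511.
The smallest distance is between X and Z.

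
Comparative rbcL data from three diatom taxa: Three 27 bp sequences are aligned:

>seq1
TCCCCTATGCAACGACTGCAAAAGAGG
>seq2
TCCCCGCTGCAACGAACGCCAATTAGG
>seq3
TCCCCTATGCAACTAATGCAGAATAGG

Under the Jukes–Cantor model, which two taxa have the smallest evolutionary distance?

seq1 and seq3

seq1–seq2: 7/27 differ, p = 0.259, d = 0.318.
seq1–seq3: 4/27 differ, p = 0.148, d = 0.165.
seq2–seq3: 7/27 differ, p = 0.259, d = 0.318.
The smallest distance is between seq1 and seq3.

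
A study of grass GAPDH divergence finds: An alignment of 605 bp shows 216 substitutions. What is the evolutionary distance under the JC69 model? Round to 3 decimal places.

p = 216/605 ≈ 0.357025.
d = −(3/4) ln(1 − 4p/3) = −0.75 ln(1 − 0.476033) = −0.75 ln(0.523967)
  = −0.75 × (-0.646327) = 0.484745 substitutions/site.

0.485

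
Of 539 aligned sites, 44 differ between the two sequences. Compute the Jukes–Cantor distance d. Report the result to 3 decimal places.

p = 44/539 ≈ 0.081633.
d = −(3/4) ln(1 − 4p/3) = −0.75 ln(1 − 0.108844) = −0.75 ln(0.891156)
  = −0.75 × (-0.115236) = 0.086427 substitutions/site.

0.086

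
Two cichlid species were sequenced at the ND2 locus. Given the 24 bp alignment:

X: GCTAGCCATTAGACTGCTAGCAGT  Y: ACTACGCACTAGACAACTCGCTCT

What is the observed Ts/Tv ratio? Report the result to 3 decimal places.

0.500

Transitions are A↔G and C↔T; transversions are all other mismatches.
Transitions: 3. Transversions: 6.
R = 3/6 = 0.500.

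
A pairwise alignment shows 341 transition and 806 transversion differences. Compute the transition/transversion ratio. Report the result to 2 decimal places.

R = 341/806 = 0.423076… ≈ 0.42 (to 2 d.p.).

0.42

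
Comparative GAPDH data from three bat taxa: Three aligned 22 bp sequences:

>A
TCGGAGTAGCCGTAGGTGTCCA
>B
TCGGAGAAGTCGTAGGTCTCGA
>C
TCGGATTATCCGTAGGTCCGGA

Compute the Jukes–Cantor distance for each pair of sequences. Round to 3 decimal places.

d(A,B) = 0.208, d(A,C) = 0.339, d(B,C) = 0.339

A–B: 4/22 sites differ → p ≈ 0.181818, d = −0.75 ln(1 − 0.242424) = 0.208224 ≈ 0.208.
A–C: 6/22 sites differ → p ≈ 0.272727, d = −0.75 ln(1 − 0.363636) = 0.338988 ≈ 0.339.
B–C: 6/22 sites differ → p ≈ 0.272727, d = −0.75 ln(1 − 0.363636) = 0.338988 ≈ 0.339.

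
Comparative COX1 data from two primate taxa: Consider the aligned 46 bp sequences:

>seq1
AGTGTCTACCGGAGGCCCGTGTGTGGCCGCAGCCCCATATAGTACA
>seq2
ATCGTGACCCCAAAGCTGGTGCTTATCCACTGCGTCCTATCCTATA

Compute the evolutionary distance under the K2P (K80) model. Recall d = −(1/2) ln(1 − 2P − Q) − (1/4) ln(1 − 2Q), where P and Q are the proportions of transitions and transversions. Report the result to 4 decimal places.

Of 46 sites, 9 differences are transitions and 13 are transversions, so P = 9/46 ≈ 0.195652 and Q = 13/46 ≈ 0.282609.
Under the Kimura two-parameter model, d = −½ ln(1 − 2P − Q) − ¼ ln(1 − 2Q).
1 − 2P − Q = 0.326087, giving −½ ln(0.326087) = 0.560296.
1 − 2Q = 0.434782, giving −¼ ln(0.434782) = 0.208228.
d = 0.560296 + 0.208228 = 0.768524.

0.7685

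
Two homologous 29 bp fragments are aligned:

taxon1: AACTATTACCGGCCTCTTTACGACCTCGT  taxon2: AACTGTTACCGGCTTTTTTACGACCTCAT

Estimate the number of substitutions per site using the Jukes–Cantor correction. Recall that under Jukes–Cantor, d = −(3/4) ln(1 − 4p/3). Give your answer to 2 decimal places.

The sequences differ at 4 of 29 sites (5, 14, 16, 28), so p = 4/29 ≈ 0.137931.
d = −(3/4) ln(1 − 4p/3) = −0.75 ln(1 − 0.183908) = −0.75 ln(0.816092)
  = −0.75 × (-0.203228) = 0.152421 substitutions/site.

0.15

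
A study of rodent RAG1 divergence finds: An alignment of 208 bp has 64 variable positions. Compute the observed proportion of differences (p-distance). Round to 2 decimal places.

0.31

p = 64/208 = 0.307692… ≈ 0.31 (to 2 d.p.).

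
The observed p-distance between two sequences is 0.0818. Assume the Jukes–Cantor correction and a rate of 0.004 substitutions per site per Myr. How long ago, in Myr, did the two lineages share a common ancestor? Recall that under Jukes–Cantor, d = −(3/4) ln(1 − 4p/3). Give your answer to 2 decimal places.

10.83

d = −(3/4) ln(1 − 4p/3) = −0.75 ln(1 − 0.109067) = −0.75 ln(0.890933)
  = −0.75 × (-0.115486) = 0.086615 substitutions/site.
Under a molecular clock d = 2μt, so t = d/(2μ) = 0.086615 / (2 × 0.004) = 10.83 Myr.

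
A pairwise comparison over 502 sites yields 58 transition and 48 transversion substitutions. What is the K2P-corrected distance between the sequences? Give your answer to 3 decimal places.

P = 58/502 ≈ 0.115538 and Q = 48/502 ≈ 0.095618.
Under the Kimura two-parameter model, d = −½ ln(1 − 2P − Q) − ¼ ln(1 − 2Q).
1 − 2P − Q = 0.673306, giving −½ ln(0.673306) = 0.197778.
1 − 2Q = 0.808764, giving −¼ ln(0.808764) = 0.053062.
d = 0.197778 + 0.053062 = 0.250840.

0.251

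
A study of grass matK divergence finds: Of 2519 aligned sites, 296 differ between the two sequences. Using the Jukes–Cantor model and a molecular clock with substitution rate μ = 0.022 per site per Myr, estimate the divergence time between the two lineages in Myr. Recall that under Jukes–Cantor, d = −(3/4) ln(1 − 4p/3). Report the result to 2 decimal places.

p = 296/2519 ≈ 0.117507.
d = −(3/4) ln(1 − 4p/3) = −0.75 ln(1 − 0.156676) = −0.75 ln(0.843324)
  = −0.75 × (-0.170404) = 0.127803 substitutions/site.
Under a molecular clock d = 2μt, so t = d/(2μ) = 0.127803 / (2 × 0.022) = 2.90 Myr.

2.90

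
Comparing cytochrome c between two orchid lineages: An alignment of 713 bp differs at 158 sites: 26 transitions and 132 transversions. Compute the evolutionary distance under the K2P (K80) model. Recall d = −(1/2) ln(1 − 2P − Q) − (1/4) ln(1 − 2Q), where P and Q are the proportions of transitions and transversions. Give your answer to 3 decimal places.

P = 26/713 ≈ 0.036466 and Q = 132/713 ≈ 0.185133.
Under the Kimura two-parameter model, d = −½ ln(1 − 2P − Q) − ¼ ln(1 − 2Q).
1 − 2P − Q = 0.741935, giving −½ ln(0.741935) = 0.149247.
1 − 2Q = 0.629734, giving −¼ ln(0.629734) = 0.115614.
d = 0.149247 + 0.115614 = 0.264861.

0.265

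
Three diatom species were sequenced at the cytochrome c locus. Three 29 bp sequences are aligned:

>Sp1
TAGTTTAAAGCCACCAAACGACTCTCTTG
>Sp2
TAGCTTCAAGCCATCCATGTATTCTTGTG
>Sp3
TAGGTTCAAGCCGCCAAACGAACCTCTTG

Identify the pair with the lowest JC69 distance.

Sp1–Sp2: 10/29 differ, p = 0.345, d = 0.462.
Sp1–Sp3: 5/29 differ, p = 0.172, d = 0.196.
Sp2–Sp3: 11/29 differ, p = 0.379, d = 0.529.
The smallest distance is between Sp1 and Sp3.

Sp1 and Sp3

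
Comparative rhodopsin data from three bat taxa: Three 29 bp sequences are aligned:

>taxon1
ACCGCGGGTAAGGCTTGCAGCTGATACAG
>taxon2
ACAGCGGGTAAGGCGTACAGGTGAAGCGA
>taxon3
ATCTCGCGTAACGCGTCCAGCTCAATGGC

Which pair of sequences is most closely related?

taxon1 and taxon2

taxon1–taxon2: 8/29 differ, p = 0.276, d = 0.344.
taxon1–taxon3: 12/29 differ, p = 0.414, d = 0.602.
taxon2–taxon3: 11/29 differ, p = 0.379, d = 0.529.
The smallest distance is between taxon1 and taxon2.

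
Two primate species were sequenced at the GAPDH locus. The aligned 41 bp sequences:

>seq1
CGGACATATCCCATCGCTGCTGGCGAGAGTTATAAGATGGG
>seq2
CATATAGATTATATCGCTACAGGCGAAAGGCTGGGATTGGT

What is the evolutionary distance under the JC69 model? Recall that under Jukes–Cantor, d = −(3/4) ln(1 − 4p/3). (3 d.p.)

The sequences differ at 19 of 41 sites, so p = 19/41 ≈ 0.463415.
d = −(3/4) ln(1 − 4p/3) = −0.75 ln(1 − 0.617887) = −0.75 ln(0.382113)
  = −0.75 × (-0.962039) = 0.721529 substitutions/site.

0.722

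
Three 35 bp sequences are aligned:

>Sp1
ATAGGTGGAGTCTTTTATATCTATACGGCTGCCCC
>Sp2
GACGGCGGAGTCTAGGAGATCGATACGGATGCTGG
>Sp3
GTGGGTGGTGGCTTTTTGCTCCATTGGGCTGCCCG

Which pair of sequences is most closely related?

Sp1 and Sp3

Sp1–Sp2: 13/35 differ, p = 0.371, d = 0.513.
Sp1–Sp3: 11/35 differ, p = 0.314, d = 0.407.
Sp2–Sp3: 16/35 differ, p = 0.457, d = 0.705.
The smallest distance is between Sp1 and Sp3.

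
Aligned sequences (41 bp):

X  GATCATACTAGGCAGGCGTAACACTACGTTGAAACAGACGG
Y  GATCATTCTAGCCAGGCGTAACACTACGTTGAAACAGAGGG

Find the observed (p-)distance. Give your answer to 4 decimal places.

0.0732

The sequences differ at 3 of 41 positions (sites 7, 12, 39).
p = 3/41 = 0.073170… ≈ 0.0732 (to 4 d.p.).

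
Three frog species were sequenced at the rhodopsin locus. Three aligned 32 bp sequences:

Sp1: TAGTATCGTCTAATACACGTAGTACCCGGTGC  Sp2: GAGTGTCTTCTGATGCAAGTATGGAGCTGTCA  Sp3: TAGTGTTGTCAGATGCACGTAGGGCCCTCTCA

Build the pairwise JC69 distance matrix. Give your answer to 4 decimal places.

d(Sp1,Sp2) = 0.6566, d(Sp1,Sp3) = 0.4598, d(Sp2,Sp3) = 0.3525

Sp1–Sp2: 14/32 sites differ → p = 0.4375, d = −0.75 ln(1 − 0.583333) = 0.656601 ≈ 0.6566.
Sp1–Sp3: 11/32 sites differ → p = 0.34375, d = −0.75 ln(1 − 0.458333) = 0.459828 ≈ 0.4598.
Sp2–Sp3: 9/32 sites differ → p = 0.28125, d = −0.75 ln(1 − 0.375) = 0.352503 ≈ 0.3525.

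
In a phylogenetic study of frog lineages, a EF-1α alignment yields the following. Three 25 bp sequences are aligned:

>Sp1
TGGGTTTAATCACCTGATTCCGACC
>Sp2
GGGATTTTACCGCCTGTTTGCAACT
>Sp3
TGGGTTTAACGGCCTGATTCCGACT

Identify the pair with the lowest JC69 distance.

Sp1 and Sp3

Sp1–Sp2: 9/25 differ, p = 0.360, d = 0.490.
Sp1–Sp3: 4/25 differ, p = 0.160, d = 0.180.
Sp2–Sp3: 7/25 differ, p = 0.280, d = 0.351.
The smallest distance is between Sp1 and Sp3.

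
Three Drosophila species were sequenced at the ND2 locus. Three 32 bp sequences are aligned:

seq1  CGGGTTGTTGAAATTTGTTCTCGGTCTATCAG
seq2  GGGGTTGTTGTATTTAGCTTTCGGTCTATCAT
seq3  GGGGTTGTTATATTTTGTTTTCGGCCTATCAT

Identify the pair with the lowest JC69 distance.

seq1–seq2: 7/32 differ, p = 0.219, d = 0.259.
seq1–seq3: 7/32 differ, p = 0.219, d = 0.259.
seq2–seq3: 4/32 differ, p = 0.125, d = 0.137.
The smallest distance is between seq2 and seq3.

seq2 and seq3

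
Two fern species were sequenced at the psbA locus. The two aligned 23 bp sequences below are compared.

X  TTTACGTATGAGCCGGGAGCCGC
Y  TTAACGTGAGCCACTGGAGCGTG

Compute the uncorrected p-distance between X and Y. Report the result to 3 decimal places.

The sequences differ at 10 of 23 positions (sites 3, 8, 9, 11, 12, 13, 15, 21, 22, 23).
p = 10/23 = 0.434782… ≈ 0.435 (to 3 d.p.).

0.435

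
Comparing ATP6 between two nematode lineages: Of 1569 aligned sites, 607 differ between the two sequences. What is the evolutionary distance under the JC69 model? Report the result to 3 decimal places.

p = 607/1569 ≈ 0.386871.
d = −(3/4) ln(1 − 4p/3) = −0.75 ln(1 − 0.515828) = −0.75 ln(0.484172)
  = −0.75 × (-0.725315) = 0.543986 substitutions/site.

0.544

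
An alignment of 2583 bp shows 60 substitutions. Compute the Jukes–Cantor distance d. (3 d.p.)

p = 60/2583 ≈ 0.023229.
d = −(3/4) ln(1 − 4p/3) = −0.75 ln(1 − 0.030972) = −0.75 ln(0.969028)
  = −0.75 × (-0.031462) = 0.023597 substitutions/site.

0.024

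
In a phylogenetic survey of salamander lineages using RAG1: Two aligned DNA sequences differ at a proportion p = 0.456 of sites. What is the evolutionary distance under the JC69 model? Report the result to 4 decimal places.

0.7024

d = −(3/4) ln(1 − 4p/3) = −0.75 ln(1 − 0.608) = −0.75 ln(0.392)
  = −0.75 × (-0.936493) = 0.702370 substitutions/site.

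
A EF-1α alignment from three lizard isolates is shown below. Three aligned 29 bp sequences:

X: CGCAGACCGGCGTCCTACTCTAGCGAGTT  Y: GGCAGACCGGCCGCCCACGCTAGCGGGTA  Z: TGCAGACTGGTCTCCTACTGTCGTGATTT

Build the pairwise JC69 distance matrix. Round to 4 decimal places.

X–Y: 7/29 sites differ → p ≈ 0.241379, d = −0.75 ln(1 − 0.321839) = 0.291278 ≈ 0.2913.
X–Z: 8/29 sites differ → p ≈ 0.275862, d = −0.75 ln(1 − 0.367816) = 0.343931 ≈ 0.3439.
Y–Z: 12/29 sites differ → p ≈ 0.413793, d = −0.75 ln(1 − 0.551724) = 0.601760 ≈ 0.6018.

d(X,Y) = 0.2913, d(X,Z) = 0.3439, d(Y,Z) = 0.6018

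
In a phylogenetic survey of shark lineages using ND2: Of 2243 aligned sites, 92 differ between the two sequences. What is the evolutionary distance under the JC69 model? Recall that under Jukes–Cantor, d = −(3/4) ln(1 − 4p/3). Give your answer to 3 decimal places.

0.042

p = 92/2243 ≈ 0.041016.
d = −(3/4) ln(1 − 4p/3) = −0.75 ln(1 − 0.054688) = −0.75 ln(0.945312)
  = −0.75 × (-0.056240) = 0.042180 substitutions/site.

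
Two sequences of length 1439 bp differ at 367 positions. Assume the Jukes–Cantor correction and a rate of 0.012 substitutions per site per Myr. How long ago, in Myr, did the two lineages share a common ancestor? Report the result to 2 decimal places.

p = 367/1439 ≈ 0.255038.
d = −(3/4) ln(1 − 4p/3) = −0.75 ln(1 − 0.340051) = −0.75 ln(0.659949)
  = −0.75 × (-0.415593) = 0.311695 substitutions/site.
Under a molecular clock d = 2μt, so t = d/(2μ) = 0.311695 / (2 × 0.012) = 12.99 Myr.

12.99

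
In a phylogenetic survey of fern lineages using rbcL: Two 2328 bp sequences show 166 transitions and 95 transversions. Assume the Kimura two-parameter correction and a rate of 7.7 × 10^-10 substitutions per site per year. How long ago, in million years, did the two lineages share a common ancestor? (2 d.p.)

79.61

P = 166/2328 ≈ 0.071306 and Q = 95/2328 ≈ 0.040808.
Under the Kimura two-parameter model, d = −½ ln(1 − 2P − Q) − ¼ ln(1 − 2Q).
1 − 2P − Q = 0.81658, giving −½ ln(0.81658) = 0.101315.
1 − 2Q = 0.918384, giving −¼ ln(0.918384) = 0.021285.
d = 0.101315 + 0.021285 = 0.122600.
Under a molecular clock d = 2μt, so t = d/(2μ) = 0.122600 / (2 × 7.7 × 10^-10) = 79.61 million years.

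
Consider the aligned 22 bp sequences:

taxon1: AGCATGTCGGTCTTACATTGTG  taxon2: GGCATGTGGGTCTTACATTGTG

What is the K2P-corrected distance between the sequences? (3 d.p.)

Of 22 sites, 1 differences are transitions and 1 are transversions, so P = 1/22 ≈ 0.045455 and Q = 1/22 ≈ 0.045455.
Under the Kimura two-parameter model, d = −½ ln(1 − 2P − Q) − ¼ ln(1 − 2Q).
1 − 2P − Q = 0.863635, giving −½ ln(0.863635) = 0.073303.
1 − 2Q = 0.90909, giving −¼ ln(0.90909) = 0.023828.
d = 0.073303 + 0.023828 = 0.097131.

0.097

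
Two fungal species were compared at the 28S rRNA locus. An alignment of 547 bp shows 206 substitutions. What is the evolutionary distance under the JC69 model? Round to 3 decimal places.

0.523

p = 206/547 ≈ 0.3766.
d = −(3/4) ln(1 − 4p/3) = −0.75 ln(1 − 0.502133) = −0.75 ln(0.497867)
  = −0.75 × (-0.697422) = 0.523067 substitutions/site.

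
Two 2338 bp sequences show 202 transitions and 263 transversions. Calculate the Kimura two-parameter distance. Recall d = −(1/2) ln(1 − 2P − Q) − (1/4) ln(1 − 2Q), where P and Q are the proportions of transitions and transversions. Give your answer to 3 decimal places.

P = 202/2338 ≈ 0.086399 and Q = 263/2338 ≈ 0.112489.
Under the Kimura two-parameter model, d = −½ ln(1 − 2P − Q) − ¼ ln(1 − 2Q).
1 − 2P − Q = 0.714713, giving −½ ln(0.714713) = 0.167937.
1 − 2Q = 0.775022, giving −¼ ln(0.775022) = 0.063716.
d = 0.167937 + 0.063716 = 0.231653.

0.232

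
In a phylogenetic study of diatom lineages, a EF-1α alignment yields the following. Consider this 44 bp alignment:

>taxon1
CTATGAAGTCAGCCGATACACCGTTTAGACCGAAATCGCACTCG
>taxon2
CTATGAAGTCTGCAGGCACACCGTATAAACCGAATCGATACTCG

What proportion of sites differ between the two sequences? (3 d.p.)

The sequences differ at 11 of 44 positions.
p = 11/44 = 0.250.

0.250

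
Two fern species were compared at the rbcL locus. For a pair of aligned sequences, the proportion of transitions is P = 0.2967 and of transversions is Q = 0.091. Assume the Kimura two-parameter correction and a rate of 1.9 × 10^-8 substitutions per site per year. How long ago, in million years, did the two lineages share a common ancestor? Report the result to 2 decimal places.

16.50

Under the Kimura two-parameter model, d = −½ ln(1 − 2P − Q) − ¼ ln(1 − 2Q).
1 − 2P − Q = 0.3156, giving −½ ln(0.3156) = 0.576640.
1 − 2Q = 0.818, giving −¼ ln(0.818) = 0.050223.
d = 0.576640 + 0.050223 = 0.626863.
Under a molecular clock d = 2μt, so t = d/(2μ) = 0.626863 / (2 × 1.9 × 10^-8) = 16.50 million years.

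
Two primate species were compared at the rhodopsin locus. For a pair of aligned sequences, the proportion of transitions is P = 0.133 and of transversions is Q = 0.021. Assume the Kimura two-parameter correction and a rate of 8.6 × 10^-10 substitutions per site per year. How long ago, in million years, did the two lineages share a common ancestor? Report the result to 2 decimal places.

104.57

Under the Kimura two-parameter model, d = −½ ln(1 − 2P − Q) − ¼ ln(1 − 2Q).
1 − 2P − Q = 0.713, giving −½ ln(0.713) = 0.169137.
1 − 2Q = 0.958, giving −¼ ln(0.958) = 0.010727.
d = 0.169137 + 0.010727 = 0.179864.
Under a molecular clock d = 2μt, so t = d/(2μ) = 0.179864 / (2 × 8.6 × 10^-10) = 104.57 million years.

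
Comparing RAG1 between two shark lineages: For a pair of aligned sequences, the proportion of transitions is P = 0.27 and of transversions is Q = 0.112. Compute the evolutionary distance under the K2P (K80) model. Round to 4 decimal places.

Under the Kimura two-parameter model, d = −½ ln(1 − 2P − Q) − ¼ ln(1 − 2Q).
1 − 2P − Q = 0.348, giving −½ ln(0.348) = 0.527776.
1 − 2Q = 0.776, giving −¼ ln(0.776) = 0.063401.
d = 0.527776 + 0.063401 = 0.591177.

0.5912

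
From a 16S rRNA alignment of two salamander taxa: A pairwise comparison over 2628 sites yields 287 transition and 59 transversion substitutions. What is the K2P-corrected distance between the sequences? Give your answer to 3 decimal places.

0.149

P = 287/2628 ≈ 0.109209 and Q = 59/2628 ≈ 0.022451.
Under the Kimura two-parameter model, d = −½ ln(1 − 2P − Q) − ¼ ln(1 − 2Q).
1 − 2P − Q = 0.759131, giving −½ ln(0.759131) = 0.137790.
1 − 2Q = 0.955098, giving −¼ ln(0.955098) = 0.011485.
d = 0.137790 + 0.011485 = 0.149275.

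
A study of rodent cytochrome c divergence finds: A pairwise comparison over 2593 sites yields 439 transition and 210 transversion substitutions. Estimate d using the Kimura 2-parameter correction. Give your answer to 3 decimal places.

P = 439/2593 ≈ 0.169302 and Q = 210/2593 ≈ 0.080987.
Under the Kimura two-parameter model, d = −½ ln(1 − 2P − Q) − ¼ ln(1 − 2Q).
1 − 2P − Q = 0.580409, giving −½ ln(0.580409) = 0.272011.
1 − 2Q = 0.838026, giving −¼ ln(0.838026) = 0.044177.
d = 0.272011 + 0.044177 = 0.316188.

0.316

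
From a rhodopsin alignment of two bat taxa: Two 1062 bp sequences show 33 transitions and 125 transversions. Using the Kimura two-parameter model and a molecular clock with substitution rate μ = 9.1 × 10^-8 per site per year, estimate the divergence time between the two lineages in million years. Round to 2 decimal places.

P = 33/1062 ≈ 0.031073 and Q = 125/1062 ≈ 0.117702.
Under the Kimura two-parameter model, d = −½ ln(1 − 2P − Q) − ¼ ln(1 − 2Q).
1 − 2P − Q = 0.820152, giving −½ ln(0.820152) = 0.099133.
1 − 2Q = 0.764596, giving −¼ ln(0.764596) = 0.067102.
d = 0.099133 + 0.067102 = 0.166235.
Under a molecular clock d = 2μt, so t = d/(2μ) = 0.166235 / (2 × 9.1 × 10^-8) = 0.91 million years.

0.91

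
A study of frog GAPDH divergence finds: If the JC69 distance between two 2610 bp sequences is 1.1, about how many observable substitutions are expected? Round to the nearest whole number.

Invert JC69: p = (3/4)(1 − e^(−4d/3)) = 0.75 × (1 − e^(-1.466667)) = 0.75 × (1 − 0.230693) = 0.576980.
Expected differing sites = pL ≈ 0.576980 × 2610 = 1505.9178 ≈ 1506.

1506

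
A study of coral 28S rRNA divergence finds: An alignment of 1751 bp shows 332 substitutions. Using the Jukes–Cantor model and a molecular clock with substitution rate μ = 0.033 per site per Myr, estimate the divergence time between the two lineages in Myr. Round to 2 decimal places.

p = 332/1751 ≈ 0.189606.
d = −(3/4) ln(1 − 4p/3) = −0.75 ln(1 − 0.252808) = −0.75 ln(0.747192)
  = −0.75 × (-0.291433) = 0.218575 substitutions/site.
Under a molecular clock d = 2μt, so t = d/(2μ) = 0.218575 / (2 × 0.033) = 3.31 Myr.

3.31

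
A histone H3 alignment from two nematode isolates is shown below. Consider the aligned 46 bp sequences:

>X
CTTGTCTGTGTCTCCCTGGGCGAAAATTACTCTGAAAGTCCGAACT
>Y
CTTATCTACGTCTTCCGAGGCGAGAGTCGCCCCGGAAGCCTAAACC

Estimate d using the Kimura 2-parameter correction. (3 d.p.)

0.643

Of 46 sites, 16 differences are transitions and 1 are transversions, so P = 16/46 ≈ 0.347826 and Q = 1/46 ≈ 0.021739.
Under the Kimura two-parameter model, d = −½ ln(1 − 2P − Q) − ¼ ln(1 − 2Q).
1 − 2P − Q = 0.282609, giving −½ ln(0.282609) = 0.631845.
1 − 2Q = 0.956522, giving −¼ ln(0.956522) = 0.011113.
d = 0.631845 + 0.011113 = 0.642958.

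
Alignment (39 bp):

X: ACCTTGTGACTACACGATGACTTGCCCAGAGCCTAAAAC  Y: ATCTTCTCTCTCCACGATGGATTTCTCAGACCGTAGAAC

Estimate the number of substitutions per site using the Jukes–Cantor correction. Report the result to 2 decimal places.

The sequences differ at 12 of 39 sites, so p = 12/39 ≈ 0.307692.
d = −(3/4) ln(1 − 4p/3) = −0.75 ln(1 − 0.410256) = −0.75 ln(0.589744)
  = −0.75 × (-0.528067) = 0.396050 substitutions/site.

0.40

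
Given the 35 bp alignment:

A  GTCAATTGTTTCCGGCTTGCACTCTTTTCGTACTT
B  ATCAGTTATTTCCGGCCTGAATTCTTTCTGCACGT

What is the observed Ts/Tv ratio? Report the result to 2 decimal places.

Transitions are A↔G and C↔T; transversions are all other mismatches.
Transitions: 8. Transversions: 2.
R = 8/2 = 4.00.

4.00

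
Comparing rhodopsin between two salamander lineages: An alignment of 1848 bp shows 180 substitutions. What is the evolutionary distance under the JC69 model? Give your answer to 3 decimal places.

p = 180/1848 ≈ 0.097403.
d = −(3/4) ln(1 − 4p/3) = −0.75 ln(1 − 0.129871) = −0.75 ln(0.870129)
  = −0.75 × (-0.139114) = 0.104336 substitutions/site.

0.104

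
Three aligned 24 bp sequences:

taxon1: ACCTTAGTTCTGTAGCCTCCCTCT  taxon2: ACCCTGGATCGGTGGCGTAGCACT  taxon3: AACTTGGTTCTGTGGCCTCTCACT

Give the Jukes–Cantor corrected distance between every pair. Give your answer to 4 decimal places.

d(taxon1,taxon2) = 0.5199, d(taxon1,taxon3) = 0.2441, d(taxon2,taxon3) = 0.3694

taxon1–taxon2: 9/24 sites differ → p = 0.375, d = −0.75 ln(1 − 0.5) = 0.519860 ≈ 0.5199.
taxon1–taxon3: 5/24 sites differ → p ≈ 0.208333, d = −0.75 ln(1 − 0.277777) = 0.244066 ≈ 0.2441.
taxon2–taxon3: 7/24 sites differ → p ≈ 0.291667, d = −0.75 ln(1 − 0.388889) = 0.369358 ≈ 0.3694.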